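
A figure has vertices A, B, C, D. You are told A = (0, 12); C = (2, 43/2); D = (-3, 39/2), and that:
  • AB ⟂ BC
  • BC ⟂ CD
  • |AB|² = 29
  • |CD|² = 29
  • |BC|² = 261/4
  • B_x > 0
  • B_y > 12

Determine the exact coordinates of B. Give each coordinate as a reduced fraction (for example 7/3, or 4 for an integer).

B = (5, 14)

1. B_x = 5  [[BC ⟂ CD ⇒ 5x+2y-53=0] ∩ [|B−(0, 12)|²=29]]
2. B_y = 14  [[BC ⟂ CD ⇒ 5x+2y-53=0] ∩ [|B−(0, 12)|²=29]]
   so B = (5, 14)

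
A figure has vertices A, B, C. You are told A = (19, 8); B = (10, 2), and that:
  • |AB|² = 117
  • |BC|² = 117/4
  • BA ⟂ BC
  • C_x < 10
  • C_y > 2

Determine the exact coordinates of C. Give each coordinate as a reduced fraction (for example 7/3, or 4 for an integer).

C = (7, 13/2)

1. C_x = 7  [[BA ⟂ BC ⇒ 9x+6y-102=0] ∩ [|C−(10, 2)|²=117/4]]
2. C_y = 13/2  [[BA ⟂ BC ⇒ 9x+6y-102=0] ∩ [|C−(10, 2)|²=117/4]]
   so C = (7, 13/2)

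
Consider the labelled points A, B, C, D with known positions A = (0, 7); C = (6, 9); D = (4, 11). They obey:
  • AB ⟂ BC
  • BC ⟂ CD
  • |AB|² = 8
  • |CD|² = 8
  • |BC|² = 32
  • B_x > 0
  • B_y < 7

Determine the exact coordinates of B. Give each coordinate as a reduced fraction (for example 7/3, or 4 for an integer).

B = (2, 5)

1. B_x = 2  [[BC ⟂ CD ⇒ 2x-2y+6=0] ∩ [|B−(0, 7)|²=8]]
2. B_y = 5  [[BC ⟂ CD ⇒ 2x-2y+6=0] ∩ [|B−(0, 7)|²=8]]
   so B = (2, 5)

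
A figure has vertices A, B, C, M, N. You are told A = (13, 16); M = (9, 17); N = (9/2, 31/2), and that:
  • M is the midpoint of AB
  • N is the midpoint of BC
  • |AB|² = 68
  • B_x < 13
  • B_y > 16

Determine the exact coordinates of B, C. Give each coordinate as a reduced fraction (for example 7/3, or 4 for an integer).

B = (5, 18)
C = (4, 13)

1. B_x = 5  [B = 2·M−A = 2·(9, 17)−(13, 16)]
2. B_y = 18  [B = 2·M−A = 2·(9, 17)−(13, 16)]
   so B = (5, 18)
3. C_x = 4  [C = 2·N−B = 2·(9/2, 31/2)−(5, 18)]
4. C_y = 13  [C = 2·N−B = 2·(9/2, 31/2)−(5, 18)]
   so C = (4, 13)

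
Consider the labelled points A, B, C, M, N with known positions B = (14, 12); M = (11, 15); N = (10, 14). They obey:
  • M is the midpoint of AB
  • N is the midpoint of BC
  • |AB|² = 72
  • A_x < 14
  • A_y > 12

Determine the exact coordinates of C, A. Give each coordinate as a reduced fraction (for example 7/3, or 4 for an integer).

1. A_x = 8  [A = 2·M−B = 2·(11, 15)−(14, 12)]
2. A_y = 18  [A = 2·M−B = 2·(11, 15)−(14, 12)]
   so A = (8, 18)
3. C_x = 6  [C = 2·N−B = 2·(10, 14)−(14, 12)]
4. C_y = 16  [C = 2·N−B = 2·(10, 14)−(14, 12)]
   so C = (6, 16)

C = (6, 16)
A = (8, 18)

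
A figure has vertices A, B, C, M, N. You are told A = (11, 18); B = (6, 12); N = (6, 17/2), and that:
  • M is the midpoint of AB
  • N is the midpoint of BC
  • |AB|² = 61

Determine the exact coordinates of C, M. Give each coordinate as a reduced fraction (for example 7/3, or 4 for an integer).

1. M_x = 17/2  [2·M = A+B = (11, 18)+(6, 12)]
2. M_y = 15  [2·M = A+B = (11, 18)+(6, 12)]
   so M = (17/2, 15)
3. C_x = 6  [C = 2·N−B = 2·(6, 17/2)−(6, 12)]
4. C_y = 5  [C = 2·N−B = 2·(6, 17/2)−(6, 12)]
   so C = (6, 5)

C = (6, 5)
M = (17/2, 15)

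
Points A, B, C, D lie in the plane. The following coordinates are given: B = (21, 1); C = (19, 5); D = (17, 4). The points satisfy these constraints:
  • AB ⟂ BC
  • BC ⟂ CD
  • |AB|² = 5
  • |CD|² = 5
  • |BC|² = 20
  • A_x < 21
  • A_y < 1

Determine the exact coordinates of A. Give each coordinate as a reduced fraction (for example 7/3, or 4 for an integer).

A = (19, 0)

1. A_x = 19  [[AB ⟂ BC ⇒ 2x-4y-38=0] ∩ [|A−(21, 1)|²=5]]
2. A_y = 0  [[AB ⟂ BC ⇒ 2x-4y-38=0] ∩ [|A−(21, 1)|²=5]]
   so A = (19, 0)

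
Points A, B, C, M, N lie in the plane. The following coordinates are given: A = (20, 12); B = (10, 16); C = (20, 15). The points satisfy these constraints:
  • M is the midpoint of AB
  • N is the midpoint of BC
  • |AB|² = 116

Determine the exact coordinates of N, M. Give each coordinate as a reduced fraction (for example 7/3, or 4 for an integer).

N = (15, 31/2)
M = (15, 14)

1. M_x = 15  [2·M = A+B = (20, 12)+(10, 16)]
2. M_y = 14  [2·M = A+B = (20, 12)+(10, 16)]
   so M = (15, 14)
3. N_x = 15  [2·N = B+C = (10, 16)+(20, 15)]
4. N_y = 31/2  [2·N = B+C = (10, 16)+(20, 15)]
   so N = (15, 31/2)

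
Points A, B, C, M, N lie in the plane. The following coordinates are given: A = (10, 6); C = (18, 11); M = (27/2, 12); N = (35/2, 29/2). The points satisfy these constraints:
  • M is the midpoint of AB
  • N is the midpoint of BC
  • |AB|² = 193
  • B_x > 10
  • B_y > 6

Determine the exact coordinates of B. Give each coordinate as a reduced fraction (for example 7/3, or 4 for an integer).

1. B_x = 17  [B = 2·M−A = 2·(27/2, 12)−(10, 6)]
2. B_y = 18  [B = 2·M−A = 2·(27/2, 12)−(10, 6)]
   so B = (17, 18)

B = (17, 18)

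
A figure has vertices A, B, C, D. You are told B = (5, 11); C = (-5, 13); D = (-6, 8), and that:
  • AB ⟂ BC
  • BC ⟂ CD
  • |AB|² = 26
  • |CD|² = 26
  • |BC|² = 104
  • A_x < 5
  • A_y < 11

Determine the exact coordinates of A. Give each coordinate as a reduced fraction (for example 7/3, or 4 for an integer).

1. A_x = 4  [[AB ⟂ BC ⇒ 10x-2y-28=0] ∩ [|A−(5, 11)|²=26]]
2. A_y = 6  [[AB ⟂ BC ⇒ 10x-2y-28=0] ∩ [|A−(5, 11)|²=26]]
   so A = (4, 6)

A = (4, 6)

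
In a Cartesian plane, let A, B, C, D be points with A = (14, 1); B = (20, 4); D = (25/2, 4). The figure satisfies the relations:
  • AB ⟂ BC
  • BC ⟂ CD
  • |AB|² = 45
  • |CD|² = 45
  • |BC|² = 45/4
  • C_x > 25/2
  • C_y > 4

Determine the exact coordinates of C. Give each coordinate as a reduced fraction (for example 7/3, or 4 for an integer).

1. C_x = 37/2  [[AB ⟂ BC ⇒ 6x+3y-132=0] ∩ [|C−(25/2, 4)|²=45]]
2. C_y = 7  [[AB ⟂ BC ⇒ 6x+3y-132=0] ∩ [|C−(25/2, 4)|²=45]]
   so C = (37/2, 7)

C = (37/2, 7)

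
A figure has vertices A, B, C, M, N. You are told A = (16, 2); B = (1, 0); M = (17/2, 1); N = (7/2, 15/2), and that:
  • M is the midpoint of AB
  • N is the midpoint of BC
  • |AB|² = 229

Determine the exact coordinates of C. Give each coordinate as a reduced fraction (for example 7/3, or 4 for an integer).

1. C_x = 6  [C = 2·N−B = 2·(7/2, 15/2)−(1, 0)]
2. C_y = 15  [C = 2·N−B = 2·(7/2, 15/2)−(1, 0)]
   so C = (6, 15)

C = (6, 15)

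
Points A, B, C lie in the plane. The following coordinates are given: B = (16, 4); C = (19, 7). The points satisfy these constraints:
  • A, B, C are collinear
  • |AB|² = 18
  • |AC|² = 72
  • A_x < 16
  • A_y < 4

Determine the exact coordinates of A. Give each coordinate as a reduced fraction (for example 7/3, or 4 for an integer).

1. A_x = 13  [[A, B, C are collinear ⇒ -3x+3y+36=0] ∩ [|A−(16, 4)|²=18]]
2. A_y = 1  [[A, B, C are collinear ⇒ -3x+3y+36=0] ∩ [|A−(16, 4)|²=18]]
   so A = (13, 1)

A = (13, 1)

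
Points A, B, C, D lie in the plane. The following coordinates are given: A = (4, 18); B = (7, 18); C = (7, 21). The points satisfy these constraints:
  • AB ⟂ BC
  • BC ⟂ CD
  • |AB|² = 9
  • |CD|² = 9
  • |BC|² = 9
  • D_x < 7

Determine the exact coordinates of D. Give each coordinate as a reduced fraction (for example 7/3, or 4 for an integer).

D = (4, 21)

1. D_x = 4  [[BC ⟂ CD ⇒ 3y-63=0] ∩ [|D−(7, 21)|²=9]]
2. D_y = 21  [[BC ⟂ CD ⇒ 3y-63=0] ∩ [|D−(7, 21)|²=9]]
   so D = (4, 21)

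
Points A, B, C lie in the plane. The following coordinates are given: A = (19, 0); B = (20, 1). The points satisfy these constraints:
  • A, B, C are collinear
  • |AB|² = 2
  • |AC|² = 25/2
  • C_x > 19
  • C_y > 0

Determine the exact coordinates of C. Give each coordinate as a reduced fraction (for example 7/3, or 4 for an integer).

C = (43/2, 5/2)

1. C_x = 43/2  [[A, B, C are collinear ⇒ -1x+1y+19=0] ∩ [|C−(19, 0)|²=25/2]]
2. C_y = 5/2  [[A, B, C are collinear ⇒ -1x+1y+19=0] ∩ [|C−(19, 0)|²=25/2]]
   so C = (43/2, 5/2)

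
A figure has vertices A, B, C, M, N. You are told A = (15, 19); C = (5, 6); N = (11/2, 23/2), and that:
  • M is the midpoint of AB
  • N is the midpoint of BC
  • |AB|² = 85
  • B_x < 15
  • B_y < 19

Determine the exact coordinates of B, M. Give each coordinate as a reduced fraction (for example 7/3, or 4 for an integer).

B = (6, 17)
M = (21/2, 18)

1. B_x = 6  [B = 2·N−C = 2·(11/2, 23/2)−(5, 6)]
2. B_y = 17  [B = 2·N−C = 2·(11/2, 23/2)−(5, 6)]
   so B = (6, 17)
3. M_x = 21/2  [2·M = A+B = (15, 19)+(6, 17)]
4. M_y = 18  [2·M = A+B = (15, 19)+(6, 17)]
   so M = (21/2, 18)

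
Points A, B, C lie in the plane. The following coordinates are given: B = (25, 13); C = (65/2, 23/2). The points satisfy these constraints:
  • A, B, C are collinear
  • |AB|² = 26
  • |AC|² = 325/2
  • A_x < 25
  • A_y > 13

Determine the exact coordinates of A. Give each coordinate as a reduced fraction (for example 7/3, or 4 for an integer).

1. A_x = 20  [[A, B, C are collinear ⇒ 3/2x+15/2y-135=0] ∩ [|A−(25, 13)|²=26]]
2. A_y = 14  [[A, B, C are collinear ⇒ 3/2x+15/2y-135=0] ∩ [|A−(25, 13)|²=26]]
   so A = (20, 14)

A = (20, 14)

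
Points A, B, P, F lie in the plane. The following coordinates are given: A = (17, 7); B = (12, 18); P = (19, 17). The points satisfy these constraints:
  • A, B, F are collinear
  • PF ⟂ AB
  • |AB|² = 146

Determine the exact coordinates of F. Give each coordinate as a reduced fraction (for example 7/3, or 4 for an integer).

1. F_x = 991/73  [[A, B, F are collinear ⇒ -11x-5y+222=0] ∩ [PF ⟂ AB ⇒ -5x+11y-92=0]]
2. F_y = 1061/73  [[A, B, F are collinear ⇒ -11x-5y+222=0] ∩ [PF ⟂ AB ⇒ -5x+11y-92=0]]
   so F = (991/73, 1061/73)

F = (991/73, 1061/73)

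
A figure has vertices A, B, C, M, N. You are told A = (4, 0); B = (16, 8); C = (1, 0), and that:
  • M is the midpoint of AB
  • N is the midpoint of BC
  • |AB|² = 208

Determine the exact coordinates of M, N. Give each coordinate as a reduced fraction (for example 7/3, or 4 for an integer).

M = (10, 4)
N = (17/2, 4)

1. M_x = 10  [2·M = A+B = (4, 0)+(16, 8)]
2. M_y = 4  [2·M = A+B = (4, 0)+(16, 8)]
   so M = (10, 4)
3. N_x = 17/2  [2·N = B+C = (16, 8)+(1, 0)]
4. N_y = 4  [2·N = B+C = (16, 8)+(1, 0)]
   so N = (17/2, 4)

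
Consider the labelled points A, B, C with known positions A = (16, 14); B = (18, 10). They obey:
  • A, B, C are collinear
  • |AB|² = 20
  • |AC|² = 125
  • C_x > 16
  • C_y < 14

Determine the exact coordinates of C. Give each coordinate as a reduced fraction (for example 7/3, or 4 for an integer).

1. C_x = 21  [[A, B, C are collinear ⇒ 4x+2y-92=0] ∩ [|C−(16, 14)|²=125]]
2. C_y = 4  [[A, B, C are collinear ⇒ 4x+2y-92=0] ∩ [|C−(16, 14)|²=125]]
   so C = (21, 4)

C = (21, 4)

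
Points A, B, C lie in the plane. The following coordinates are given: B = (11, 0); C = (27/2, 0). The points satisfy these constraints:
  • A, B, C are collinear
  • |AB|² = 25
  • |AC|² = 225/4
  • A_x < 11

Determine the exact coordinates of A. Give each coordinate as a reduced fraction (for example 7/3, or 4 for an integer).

A = (6, 0)

1. A_x = 6  [[A, B, C are collinear ⇒ 5/2y=0] ∩ [|A−(11, 0)|²=25]]
2. A_y = 0  [[A, B, C are collinear ⇒ 5/2y=0] ∩ [|A−(11, 0)|²=25]]
   so A = (6, 0)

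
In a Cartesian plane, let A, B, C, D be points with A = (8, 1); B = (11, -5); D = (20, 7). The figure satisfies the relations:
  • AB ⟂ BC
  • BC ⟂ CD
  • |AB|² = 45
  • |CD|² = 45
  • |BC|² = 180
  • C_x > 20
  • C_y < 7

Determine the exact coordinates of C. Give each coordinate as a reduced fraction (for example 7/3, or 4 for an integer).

1. C_x = 23  [[AB ⟂ BC ⇒ 3x-6y-63=0] ∩ [|C−(20, 7)|²=45]]
2. C_y = 1  [[AB ⟂ BC ⇒ 3x-6y-63=0] ∩ [|C−(20, 7)|²=45]]
   so C = (23, 1)

C = (23, 1)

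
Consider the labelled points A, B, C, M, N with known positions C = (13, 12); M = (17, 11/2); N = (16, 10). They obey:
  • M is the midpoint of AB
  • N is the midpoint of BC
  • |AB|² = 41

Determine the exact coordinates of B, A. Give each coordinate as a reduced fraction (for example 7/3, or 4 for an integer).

B = (19, 8)
A = (15, 3)

1. B_x = 19  [B = 2·N−C = 2·(16, 10)−(13, 12)]
2. B_y = 8  [B = 2·N−C = 2·(16, 10)−(13, 12)]
   so B = (19, 8)
3. A_x = 15  [A = 2·M−B = 2·(17, 11/2)−(19, 8)]
4. A_y = 3  [A = 2·M−B = 2·(17, 11/2)−(19, 8)]
   so A = (15, 3)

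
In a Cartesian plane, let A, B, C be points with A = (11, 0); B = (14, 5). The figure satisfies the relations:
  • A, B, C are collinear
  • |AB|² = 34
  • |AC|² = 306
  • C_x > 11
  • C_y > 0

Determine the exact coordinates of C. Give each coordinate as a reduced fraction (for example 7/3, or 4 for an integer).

1. C_x = 20  [[A, B, C are collinear ⇒ -5x+3y+55=0] ∩ [|C−(11, 0)|²=306]]
2. C_y = 15  [[A, B, C are collinear ⇒ -5x+3y+55=0] ∩ [|C−(11, 0)|²=306]]
   so C = (20, 15)

C = (20, 15)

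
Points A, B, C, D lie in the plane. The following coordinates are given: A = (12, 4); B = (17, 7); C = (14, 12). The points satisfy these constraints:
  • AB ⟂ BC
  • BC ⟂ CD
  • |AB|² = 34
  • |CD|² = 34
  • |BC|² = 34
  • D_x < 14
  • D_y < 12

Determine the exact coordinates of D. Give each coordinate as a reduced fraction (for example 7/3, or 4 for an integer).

1. D_x = 9  [[BC ⟂ CD ⇒ -3x+5y-18=0] ∩ [|D−(14, 12)|²=34]]
2. D_y = 9  [[BC ⟂ CD ⇒ -3x+5y-18=0] ∩ [|D−(14, 12)|²=34]]
   so D = (9, 9)

D = (9, 9)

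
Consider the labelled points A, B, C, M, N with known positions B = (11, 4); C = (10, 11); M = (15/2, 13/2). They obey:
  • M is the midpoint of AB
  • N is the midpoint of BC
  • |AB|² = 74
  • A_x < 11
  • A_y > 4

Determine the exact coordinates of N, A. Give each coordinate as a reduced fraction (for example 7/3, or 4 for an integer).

N = (21/2, 15/2)
A = (4, 9)

1. A_x = 4  [A = 2·M−B = 2·(15/2, 13/2)−(11, 4)]
2. A_y = 9  [A = 2·M−B = 2·(15/2, 13/2)−(11, 4)]
   so A = (4, 9)
3. N_x = 21/2  [2·N = B+C = (11, 4)+(10, 11)]
4. N_y = 15/2  [2·N = B+C = (11, 4)+(10, 11)]
   so N = (21/2, 15/2)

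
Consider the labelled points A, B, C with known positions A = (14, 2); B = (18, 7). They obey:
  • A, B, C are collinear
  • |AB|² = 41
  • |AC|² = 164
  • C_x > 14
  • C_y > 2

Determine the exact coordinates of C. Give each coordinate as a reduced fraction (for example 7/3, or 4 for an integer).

1. C_x = 22  [[A, B, C are collinear ⇒ -5x+4y+62=0] ∩ [|C−(14, 2)|²=164]]
2. C_y = 12  [[A, B, C are collinear ⇒ -5x+4y+62=0] ∩ [|C−(14, 2)|²=164]]
   so C = (22, 12)

C = (22, 12)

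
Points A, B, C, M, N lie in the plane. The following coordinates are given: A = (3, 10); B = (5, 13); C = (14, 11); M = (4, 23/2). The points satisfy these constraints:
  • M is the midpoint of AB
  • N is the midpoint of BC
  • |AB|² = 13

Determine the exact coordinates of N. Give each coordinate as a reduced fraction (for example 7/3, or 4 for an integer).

1. N_x = 19/2  [2·N = B+C = (5, 13)+(14, 11)]
2. N_y = 12  [2·N = B+C = (5, 13)+(14, 11)]
   so N = (19/2, 12)

N = (19/2, 12)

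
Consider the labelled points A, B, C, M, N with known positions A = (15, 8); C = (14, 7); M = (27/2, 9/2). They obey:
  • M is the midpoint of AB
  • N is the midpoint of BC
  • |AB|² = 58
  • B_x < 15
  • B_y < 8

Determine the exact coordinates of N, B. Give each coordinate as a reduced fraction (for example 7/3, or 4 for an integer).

N = (13, 4)
B = (12, 1)

1. B_x = 12  [B = 2·M−A = 2·(27/2, 9/2)−(15, 8)]
2. B_y = 1  [B = 2·M−A = 2·(27/2, 9/2)−(15, 8)]
   so B = (12, 1)
3. N_x = 13  [2·N = B+C = (12, 1)+(14, 7)]
4. N_y = 4  [2·N = B+C = (12, 1)+(14, 7)]
   so N = (13, 4)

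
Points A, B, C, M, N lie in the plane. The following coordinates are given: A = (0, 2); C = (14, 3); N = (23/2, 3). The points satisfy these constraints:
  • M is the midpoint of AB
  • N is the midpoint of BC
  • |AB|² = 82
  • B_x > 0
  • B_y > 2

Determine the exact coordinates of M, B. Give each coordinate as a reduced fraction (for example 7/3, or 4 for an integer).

1. B_x = 9  [B = 2·N−C = 2·(23/2, 3)−(14, 3)]
2. B_y = 3  [B = 2·N−C = 2·(23/2, 3)−(14, 3)]
   so B = (9, 3)
3. M_x = 9/2  [2·M = A+B = (0, 2)+(9, 3)]
4. M_y = 5/2  [2·M = A+B = (0, 2)+(9, 3)]
   so M = (9/2, 5/2)

M = (9/2, 5/2)
B = (9, 3)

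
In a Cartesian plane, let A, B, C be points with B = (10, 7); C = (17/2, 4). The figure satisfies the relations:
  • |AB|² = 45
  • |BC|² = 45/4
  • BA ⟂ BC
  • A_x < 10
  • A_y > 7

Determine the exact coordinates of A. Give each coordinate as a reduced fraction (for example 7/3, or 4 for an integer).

1. A_x = 4  [[BA ⟂ BC ⇒ -3/2x-3y+36=0] ∩ [|A−(10, 7)|²=45]]
2. A_y = 10  [[BA ⟂ BC ⇒ -3/2x-3y+36=0] ∩ [|A−(10, 7)|²=45]]
   so A = (4, 10)

A = (4, 10)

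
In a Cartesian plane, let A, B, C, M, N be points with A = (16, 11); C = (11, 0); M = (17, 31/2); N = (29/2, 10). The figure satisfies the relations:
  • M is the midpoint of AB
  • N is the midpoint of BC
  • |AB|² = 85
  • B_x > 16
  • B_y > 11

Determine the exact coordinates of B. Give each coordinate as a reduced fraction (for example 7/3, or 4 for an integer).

1. B_x = 18  [B = 2·M−A = 2·(17, 31/2)−(16, 11)]
2. B_y = 20  [B = 2·M−A = 2·(17, 31/2)−(16, 11)]
   so B = (18, 20)

B = (18, 20)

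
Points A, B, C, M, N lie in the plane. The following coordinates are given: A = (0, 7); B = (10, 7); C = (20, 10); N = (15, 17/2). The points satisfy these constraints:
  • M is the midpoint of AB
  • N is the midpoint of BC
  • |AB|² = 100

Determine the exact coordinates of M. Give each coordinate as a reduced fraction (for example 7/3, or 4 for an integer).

M = (5, 7)

1. M_x = 5  [2·M = A+B = (0, 7)+(10, 7)]
2. M_y = 7  [2·M = A+B = (0, 7)+(10, 7)]
   so M = (5, 7)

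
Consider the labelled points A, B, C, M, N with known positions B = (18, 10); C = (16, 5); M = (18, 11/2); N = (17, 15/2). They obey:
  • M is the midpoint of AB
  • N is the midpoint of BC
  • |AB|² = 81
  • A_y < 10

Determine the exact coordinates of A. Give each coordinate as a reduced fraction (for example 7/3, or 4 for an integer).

1. A_x = 18  [A = 2·M−B = 2·(18, 11/2)−(18, 10)]
2. A_y = 1  [A = 2·M−B = 2·(18, 11/2)−(18, 10)]
   so A = (18, 1)

A = (18, 1)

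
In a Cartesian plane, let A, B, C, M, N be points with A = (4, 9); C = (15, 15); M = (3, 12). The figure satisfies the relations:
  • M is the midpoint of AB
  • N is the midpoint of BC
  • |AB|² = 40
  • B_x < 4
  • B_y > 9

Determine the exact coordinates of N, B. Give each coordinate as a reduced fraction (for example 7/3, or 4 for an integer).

1. B_x = 2  [B = 2·M−A = 2·(3, 12)−(4, 9)]
2. B_y = 15  [B = 2·M−A = 2·(3, 12)−(4, 9)]
   so B = (2, 15)
3. N_x = 17/2  [2·N = B+C = (2, 15)+(15, 15)]
4. N_y = 15  [2·N = B+C = (2, 15)+(15, 15)]
   so N = (17/2, 15)

N = (17/2, 15)
B = (2, 15)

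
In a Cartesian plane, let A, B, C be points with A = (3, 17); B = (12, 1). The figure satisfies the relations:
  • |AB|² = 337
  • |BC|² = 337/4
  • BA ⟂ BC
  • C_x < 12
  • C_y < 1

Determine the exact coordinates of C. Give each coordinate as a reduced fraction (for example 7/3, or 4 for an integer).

C = (4, -7/2)

1. C_x = 4  [[BA ⟂ BC ⇒ -9x+16y+92=0] ∩ [|C−(12, 1)|²=337/4]]
2. C_y = -7/2  [[BA ⟂ BC ⇒ -9x+16y+92=0] ∩ [|C−(12, 1)|²=337/4]]
   so C = (4, -7/2)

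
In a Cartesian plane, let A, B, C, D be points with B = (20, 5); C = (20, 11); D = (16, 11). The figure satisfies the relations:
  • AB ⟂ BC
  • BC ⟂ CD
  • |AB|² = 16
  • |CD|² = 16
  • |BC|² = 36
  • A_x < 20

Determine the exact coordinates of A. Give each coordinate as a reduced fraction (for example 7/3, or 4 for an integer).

1. A_x = 16  [[AB ⟂ BC ⇒ -6y+30=0] ∩ [|A−(20, 5)|²=16]]
2. A_y = 5  [[AB ⟂ BC ⇒ -6y+30=0] ∩ [|A−(20, 5)|²=16]]
   so A = (16, 5)

A = (16, 5)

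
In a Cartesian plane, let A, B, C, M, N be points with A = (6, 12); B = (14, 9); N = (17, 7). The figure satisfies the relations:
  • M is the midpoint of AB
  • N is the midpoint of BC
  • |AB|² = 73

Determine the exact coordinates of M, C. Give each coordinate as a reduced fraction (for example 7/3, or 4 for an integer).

1. M_x = 10  [2·M = A+B = (6, 12)+(14, 9)]
2. M_y = 21/2  [2·M = A+B = (6, 12)+(14, 9)]
   so M = (10, 21/2)
3. C_x = 20  [C = 2·N−B = 2·(17, 7)−(14, 9)]
4. C_y = 5  [C = 2·N−B = 2·(17, 7)−(14, 9)]
   so C = (20, 5)

M = (10, 21/2)
C = (20, 5)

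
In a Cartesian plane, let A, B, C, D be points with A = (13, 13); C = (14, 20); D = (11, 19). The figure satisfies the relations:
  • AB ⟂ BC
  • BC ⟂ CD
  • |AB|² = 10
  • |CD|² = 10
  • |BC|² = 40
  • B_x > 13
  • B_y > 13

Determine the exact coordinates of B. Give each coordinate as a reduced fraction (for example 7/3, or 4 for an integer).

1. B_x = 16  [[BC ⟂ CD ⇒ 3x+1y-62=0] ∩ [|B−(13, 13)|²=10]]
2. B_y = 14  [[BC ⟂ CD ⇒ 3x+1y-62=0] ∩ [|B−(13, 13)|²=10]]
   so B = (16, 14)

B = (16, 14)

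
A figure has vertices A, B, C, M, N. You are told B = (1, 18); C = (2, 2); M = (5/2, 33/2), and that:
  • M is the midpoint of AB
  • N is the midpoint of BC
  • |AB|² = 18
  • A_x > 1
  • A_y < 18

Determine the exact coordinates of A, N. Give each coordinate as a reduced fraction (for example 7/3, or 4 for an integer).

A = (4, 15)
N = (3/2, 10)

1. A_x = 4  [A = 2·M−B = 2·(5/2, 33/2)−(1, 18)]
2. A_y = 15  [A = 2·M−B = 2·(5/2, 33/2)−(1, 18)]
   so A = (4, 15)
3. N_x = 3/2  [2·N = B+C = (1, 18)+(2, 2)]
4. N_y = 10  [2·N = B+C = (1, 18)+(2, 2)]
   so N = (3/2, 10)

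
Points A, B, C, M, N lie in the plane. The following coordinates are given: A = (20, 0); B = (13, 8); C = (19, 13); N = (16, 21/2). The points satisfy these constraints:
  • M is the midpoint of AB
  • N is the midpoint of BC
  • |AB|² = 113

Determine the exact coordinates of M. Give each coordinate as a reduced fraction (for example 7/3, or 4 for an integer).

M = (33/2, 4)

1. M_x = 33/2  [2·M = A+B = (20, 0)+(13, 8)]
2. M_y = 4  [2·M = A+B = (20, 0)+(13, 8)]
   so M = (33/2, 4)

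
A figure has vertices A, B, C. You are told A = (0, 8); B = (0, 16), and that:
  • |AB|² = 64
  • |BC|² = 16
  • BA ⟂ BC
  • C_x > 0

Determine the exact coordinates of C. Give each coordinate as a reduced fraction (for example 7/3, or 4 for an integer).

C = (4, 16)

1. C_x = 4  [[BA ⟂ BC ⇒ -8y+128=0] ∩ [|C−(0, 16)|²=16]]
2. C_y = 16  [[BA ⟂ BC ⇒ -8y+128=0] ∩ [|C−(0, 16)|²=16]]
   so C = (4, 16)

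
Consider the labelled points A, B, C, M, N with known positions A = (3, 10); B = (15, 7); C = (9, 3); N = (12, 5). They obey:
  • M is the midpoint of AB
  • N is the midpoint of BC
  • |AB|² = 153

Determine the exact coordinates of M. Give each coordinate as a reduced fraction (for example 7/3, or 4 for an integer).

1. M_x = 9  [2·M = A+B = (3, 10)+(15, 7)]
2. M_y = 17/2  [2·M = A+B = (3, 10)+(15, 7)]
   so M = (9, 17/2)

M = (9, 17/2)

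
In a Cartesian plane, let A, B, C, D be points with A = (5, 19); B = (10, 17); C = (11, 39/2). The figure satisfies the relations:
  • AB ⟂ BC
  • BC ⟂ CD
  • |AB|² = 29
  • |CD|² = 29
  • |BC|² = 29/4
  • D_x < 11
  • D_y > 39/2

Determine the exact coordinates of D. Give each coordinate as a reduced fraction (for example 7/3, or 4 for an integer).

1. D_x = 6  [[BC ⟂ CD ⇒ 1x+5/2y-239/4=0] ∩ [|D−(11, 39/2)|²=29]]
2. D_y = 43/2  [[BC ⟂ CD ⇒ 1x+5/2y-239/4=0] ∩ [|D−(11, 39/2)|²=29]]
   so D = (6, 43/2)

D = (6, 43/2)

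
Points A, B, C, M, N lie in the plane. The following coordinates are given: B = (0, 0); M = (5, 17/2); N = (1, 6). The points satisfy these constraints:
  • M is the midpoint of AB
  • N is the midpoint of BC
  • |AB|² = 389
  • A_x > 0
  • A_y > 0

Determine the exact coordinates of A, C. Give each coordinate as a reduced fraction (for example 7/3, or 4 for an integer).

A = (10, 17)
C = (2, 12)

1. A_x = 10  [A = 2·M−B = 2·(5, 17/2)−(0, 0)]
2. A_y = 17  [A = 2·M−B = 2·(5, 17/2)−(0, 0)]
   so A = (10, 17)
3. C_x = 2  [C = 2·N−B = 2·(1, 6)−(0, 0)]
4. C_y = 12  [C = 2·N−B = 2·(1, 6)−(0, 0)]
   so C = (2, 12)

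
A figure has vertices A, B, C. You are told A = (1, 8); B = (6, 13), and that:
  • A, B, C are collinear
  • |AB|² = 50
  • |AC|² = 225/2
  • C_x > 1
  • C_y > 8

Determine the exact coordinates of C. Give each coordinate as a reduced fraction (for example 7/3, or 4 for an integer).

1. C_x = 17/2  [[A, B, C are collinear ⇒ -5x+5y-35=0] ∩ [|C−(1, 8)|²=225/2]]
2. C_y = 31/2  [[A, B, C are collinear ⇒ -5x+5y-35=0] ∩ [|C−(1, 8)|²=225/2]]
   so C = (17/2, 31/2)

C = (17/2, 31/2)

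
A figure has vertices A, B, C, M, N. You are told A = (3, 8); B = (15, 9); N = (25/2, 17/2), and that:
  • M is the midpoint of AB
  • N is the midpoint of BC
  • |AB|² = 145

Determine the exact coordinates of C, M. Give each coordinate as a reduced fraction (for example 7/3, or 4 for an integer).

C = (10, 8)
M = (9, 17/2)

1. M_x = 9  [2·M = A+B = (3, 8)+(15, 9)]
2. M_y = 17/2  [2·M = A+B = (3, 8)+(15, 9)]
   so M = (9, 17/2)
3. C_x = 10  [C = 2·N−B = 2·(25/2, 17/2)−(15, 9)]
4. C_y = 8  [C = 2·N−B = 2·(25/2, 17/2)−(15, 9)]
   so C = (10, 8)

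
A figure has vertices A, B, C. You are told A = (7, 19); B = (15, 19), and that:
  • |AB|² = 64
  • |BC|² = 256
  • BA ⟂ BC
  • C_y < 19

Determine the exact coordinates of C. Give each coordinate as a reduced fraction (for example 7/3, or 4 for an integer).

C = (15, 3)

1. C_x = 15  [[BA ⟂ BC ⇒ -8x+120=0] ∩ [|C−(15, 19)|²=256]]
2. C_y = 3  [[BA ⟂ BC ⇒ -8x+120=0] ∩ [|C−(15, 19)|²=256]]
   so C = (15, 3)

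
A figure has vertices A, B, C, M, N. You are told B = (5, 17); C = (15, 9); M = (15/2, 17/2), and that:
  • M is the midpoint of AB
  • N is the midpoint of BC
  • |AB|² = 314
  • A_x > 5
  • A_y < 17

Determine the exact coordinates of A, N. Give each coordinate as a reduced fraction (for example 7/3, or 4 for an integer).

A = (10, 0)
N = (10, 13)

1. A_x = 10  [A = 2·M−B = 2·(15/2, 17/2)−(5, 17)]
2. A_y = 0  [A = 2·M−B = 2·(15/2, 17/2)−(5, 17)]
   so A = (10, 0)
3. N_x = 10  [2·N = B+C = (5, 17)+(15, 9)]
4. N_y = 13  [2·N = B+C = (5, 17)+(15, 9)]
   so N = (10, 13)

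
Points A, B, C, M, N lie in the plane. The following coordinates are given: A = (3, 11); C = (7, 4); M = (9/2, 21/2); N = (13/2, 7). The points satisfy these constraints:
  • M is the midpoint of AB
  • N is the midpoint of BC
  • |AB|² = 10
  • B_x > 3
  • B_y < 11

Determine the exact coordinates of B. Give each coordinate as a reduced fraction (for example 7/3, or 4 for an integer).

1. B_x = 6  [B = 2·M−A = 2·(9/2, 21/2)−(3, 11)]
2. B_y = 10  [B = 2·M−A = 2·(9/2, 21/2)−(3, 11)]
   so B = (6, 10)

B = (6, 10)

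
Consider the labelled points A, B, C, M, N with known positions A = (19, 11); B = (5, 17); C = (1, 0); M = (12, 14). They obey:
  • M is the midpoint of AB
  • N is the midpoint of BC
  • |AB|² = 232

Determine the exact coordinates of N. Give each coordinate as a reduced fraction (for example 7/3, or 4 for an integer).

1. N_x = 3  [2·N = B+C = (5, 17)+(1, 0)]
2. N_y = 17/2  [2·N = B+C = (5, 17)+(1, 0)]
   so N = (3, 17/2)

N = (3, 17/2)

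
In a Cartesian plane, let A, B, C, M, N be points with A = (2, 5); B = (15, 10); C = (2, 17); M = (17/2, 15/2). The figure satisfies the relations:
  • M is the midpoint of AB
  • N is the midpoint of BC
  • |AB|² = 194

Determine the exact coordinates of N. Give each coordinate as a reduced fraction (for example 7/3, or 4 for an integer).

N = (17/2, 27/2)

1. N_x = 17/2  [2·N = B+C = (15, 10)+(2, 17)]
2. N_y = 27/2  [2·N = B+C = (15, 10)+(2, 17)]
   so N = (17/2, 27/2)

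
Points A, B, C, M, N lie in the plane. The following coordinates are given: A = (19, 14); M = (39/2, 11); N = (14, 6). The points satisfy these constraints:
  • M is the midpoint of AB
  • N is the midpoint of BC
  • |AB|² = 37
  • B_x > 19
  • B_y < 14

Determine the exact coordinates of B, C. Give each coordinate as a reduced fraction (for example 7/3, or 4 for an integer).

B = (20, 8)
C = (8, 4)

1. B_x = 20  [B = 2·M−A = 2·(39/2, 11)−(19, 14)]
2. B_y = 8  [B = 2·M−A = 2·(39/2, 11)−(19, 14)]
   so B = (20, 8)
3. C_x = 8  [C = 2·N−B = 2·(14, 6)−(20, 8)]
4. C_y = 4  [C = 2·N−B = 2·(14, 6)−(20, 8)]
   so C = (8, 4)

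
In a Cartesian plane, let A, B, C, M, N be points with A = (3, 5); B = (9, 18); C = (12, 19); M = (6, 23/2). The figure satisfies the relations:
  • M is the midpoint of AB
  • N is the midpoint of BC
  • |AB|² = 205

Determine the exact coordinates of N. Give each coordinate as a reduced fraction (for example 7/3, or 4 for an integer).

N = (21/2, 37/2)

1. N_x = 21/2  [2·N = B+C = (9, 18)+(12, 19)]
2. N_y = 37/2  [2·N = B+C = (9, 18)+(12, 19)]
   so N = (21/2, 37/2)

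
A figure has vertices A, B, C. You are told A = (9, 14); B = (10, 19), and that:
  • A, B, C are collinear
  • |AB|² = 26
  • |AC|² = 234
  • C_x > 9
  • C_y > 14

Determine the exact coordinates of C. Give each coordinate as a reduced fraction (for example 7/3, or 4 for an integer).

C = (12, 29)

1. C_x = 12  [[A, B, C are collinear ⇒ -5x+1y+31=0] ∩ [|C−(9, 14)|²=234]]
2. C_y = 29  [[A, B, C are collinear ⇒ -5x+1y+31=0] ∩ [|C−(9, 14)|²=234]]
   so C = (12, 29)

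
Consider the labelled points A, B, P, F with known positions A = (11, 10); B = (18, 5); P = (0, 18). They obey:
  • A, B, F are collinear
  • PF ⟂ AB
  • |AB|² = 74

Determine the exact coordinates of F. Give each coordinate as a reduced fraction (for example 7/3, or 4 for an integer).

F = (-5/74, 1325/74)

1. F_x = -5/74  [[A, B, F are collinear ⇒ 5x+7y-125=0] ∩ [PF ⟂ AB ⇒ 7x-5y+90=0]]
2. F_y = 1325/74  [[A, B, F are collinear ⇒ 5x+7y-125=0] ∩ [PF ⟂ AB ⇒ 7x-5y+90=0]]
   so F = (-5/74, 1325/74)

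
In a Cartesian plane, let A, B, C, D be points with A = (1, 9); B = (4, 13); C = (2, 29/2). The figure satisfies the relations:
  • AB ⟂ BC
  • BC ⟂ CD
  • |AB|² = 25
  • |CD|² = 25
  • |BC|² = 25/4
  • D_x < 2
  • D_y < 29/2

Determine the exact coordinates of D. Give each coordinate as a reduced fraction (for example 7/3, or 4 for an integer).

D = (-1, 21/2)

1. D_x = -1  [[BC ⟂ CD ⇒ -2x+3/2y-71/4=0] ∩ [|D−(2, 29/2)|²=25]]
2. D_y = 21/2  [[BC ⟂ CD ⇒ -2x+3/2y-71/4=0] ∩ [|D−(2, 29/2)|²=25]]
   so D = (-1, 21/2)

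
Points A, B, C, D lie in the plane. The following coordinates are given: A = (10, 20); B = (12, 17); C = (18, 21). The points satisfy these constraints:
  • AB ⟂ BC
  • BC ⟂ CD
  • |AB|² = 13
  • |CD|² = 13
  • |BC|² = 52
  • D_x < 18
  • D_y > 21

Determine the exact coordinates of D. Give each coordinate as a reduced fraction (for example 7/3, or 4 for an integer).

D = (16, 24)

1. D_x = 16  [[BC ⟂ CD ⇒ 6x+4y-192=0] ∩ [|D−(18, 21)|²=13]]
2. D_y = 24  [[BC ⟂ CD ⇒ 6x+4y-192=0] ∩ [|D−(18, 21)|²=13]]
   so D = (16, 24)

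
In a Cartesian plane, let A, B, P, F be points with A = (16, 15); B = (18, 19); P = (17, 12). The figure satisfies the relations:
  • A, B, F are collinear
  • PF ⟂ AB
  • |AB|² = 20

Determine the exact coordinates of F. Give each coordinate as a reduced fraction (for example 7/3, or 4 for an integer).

1. F_x = 15  [[A, B, F are collinear ⇒ -4x+2y+34=0] ∩ [PF ⟂ AB ⇒ 2x+4y-82=0]]
2. F_y = 13  [[A, B, F are collinear ⇒ -4x+2y+34=0] ∩ [PF ⟂ AB ⇒ 2x+4y-82=0]]
   so F = (15, 13)

F = (15, 13)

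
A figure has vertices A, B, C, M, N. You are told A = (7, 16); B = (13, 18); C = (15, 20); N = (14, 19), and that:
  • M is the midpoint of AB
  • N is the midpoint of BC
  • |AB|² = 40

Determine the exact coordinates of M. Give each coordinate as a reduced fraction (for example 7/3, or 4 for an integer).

M = (10, 17)

1. M_x = 10  [2·M = A+B = (7, 16)+(13, 18)]
2. M_y = 17  [2·M = A+B = (7, 16)+(13, 18)]
   so M = (10, 17)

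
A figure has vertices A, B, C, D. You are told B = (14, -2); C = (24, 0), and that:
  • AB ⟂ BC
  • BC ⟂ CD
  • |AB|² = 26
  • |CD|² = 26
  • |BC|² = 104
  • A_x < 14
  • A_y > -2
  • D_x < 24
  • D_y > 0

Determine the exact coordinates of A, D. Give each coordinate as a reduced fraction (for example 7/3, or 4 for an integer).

A = (13, 3)
D = (23, 5)

1. A_x = 13  [[AB ⟂ BC ⇒ -10x-2y+136=0] ∩ [|A−(14, -2)|²=26]]
2. A_y = 3  [[AB ⟂ BC ⇒ -10x-2y+136=0] ∩ [|A−(14, -2)|²=26]]
   so A = (13, 3)
3. D_x = 23  [[BC ⟂ CD ⇒ 10x+2y-240=0] ∩ [|D−(24, 0)|²=26]]
4. D_y = 5  [[BC ⟂ CD ⇒ 10x+2y-240=0] ∩ [|D−(24, 0)|²=26]]
   so D = (23, 5)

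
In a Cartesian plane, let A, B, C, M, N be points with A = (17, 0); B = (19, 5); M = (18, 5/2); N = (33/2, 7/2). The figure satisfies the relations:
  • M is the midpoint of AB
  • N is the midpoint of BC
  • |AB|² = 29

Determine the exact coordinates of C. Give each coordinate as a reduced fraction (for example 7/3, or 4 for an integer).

C = (14, 2)

1. C_x = 14  [C = 2·N−B = 2·(33/2, 7/2)−(19, 5)]
2. C_y = 2  [C = 2·N−B = 2·(33/2, 7/2)−(19, 5)]
   so C = (14, 2)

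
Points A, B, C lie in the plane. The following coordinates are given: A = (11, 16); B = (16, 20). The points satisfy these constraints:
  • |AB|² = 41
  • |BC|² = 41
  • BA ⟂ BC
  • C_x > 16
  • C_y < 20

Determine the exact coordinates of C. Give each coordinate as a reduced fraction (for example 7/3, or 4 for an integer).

1. C_x = 20  [[BA ⟂ BC ⇒ -5x-4y+160=0] ∩ [|C−(16, 20)|²=41]]
2. C_y = 15  [[BA ⟂ BC ⇒ -5x-4y+160=0] ∩ [|C−(16, 20)|²=41]]
   so C = (20, 15)

C = (20, 15)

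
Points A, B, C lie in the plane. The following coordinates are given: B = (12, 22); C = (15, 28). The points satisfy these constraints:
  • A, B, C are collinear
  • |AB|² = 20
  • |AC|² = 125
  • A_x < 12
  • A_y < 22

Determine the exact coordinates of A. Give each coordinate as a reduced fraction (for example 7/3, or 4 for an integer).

A = (10, 18)

1. A_x = 10  [[A, B, C are collinear ⇒ -6x+3y+6=0] ∩ [|A−(12, 22)|²=20]]
2. A_y = 18  [[A, B, C are collinear ⇒ -6x+3y+6=0] ∩ [|A−(12, 22)|²=20]]
   so A = (10, 18)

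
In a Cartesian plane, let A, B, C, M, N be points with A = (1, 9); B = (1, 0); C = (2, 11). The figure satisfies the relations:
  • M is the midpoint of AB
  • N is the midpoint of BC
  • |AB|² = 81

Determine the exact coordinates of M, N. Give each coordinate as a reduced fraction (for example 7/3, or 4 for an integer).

M = (1, 9/2)
N = (3/2, 11/2)

1. M_x = 1  [2·M = A+B = (1, 9)+(1, 0)]
2. M_y = 9/2  [2·M = A+B = (1, 9)+(1, 0)]
   so M = (1, 9/2)
3. N_x = 3/2  [2·N = B+C = (1, 0)+(2, 11)]
4. N_y = 11/2  [2·N = B+C = (1, 0)+(2, 11)]
   so N = (3/2, 11/2)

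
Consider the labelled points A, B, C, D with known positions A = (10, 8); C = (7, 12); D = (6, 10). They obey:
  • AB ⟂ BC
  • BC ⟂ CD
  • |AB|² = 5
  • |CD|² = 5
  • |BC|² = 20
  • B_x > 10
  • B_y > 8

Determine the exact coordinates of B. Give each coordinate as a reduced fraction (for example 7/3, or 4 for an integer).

1. B_x = 11  [[BC ⟂ CD ⇒ 1x+2y-31=0] ∩ [|B−(10, 8)|²=5]]
2. B_y = 10  [[BC ⟂ CD ⇒ 1x+2y-31=0] ∩ [|B−(10, 8)|²=5]]
   so B = (11, 10)

B = (11, 10)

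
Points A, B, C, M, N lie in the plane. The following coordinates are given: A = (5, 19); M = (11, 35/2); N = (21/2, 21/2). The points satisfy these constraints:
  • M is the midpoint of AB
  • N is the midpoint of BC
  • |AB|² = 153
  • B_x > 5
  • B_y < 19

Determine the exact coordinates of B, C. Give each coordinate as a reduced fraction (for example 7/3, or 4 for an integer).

1. B_x = 17  [B = 2·M−A = 2·(11, 35/2)−(5, 19)]
2. B_y = 16  [B = 2·M−A = 2·(11, 35/2)−(5, 19)]
   so B = (17, 16)
3. C_x = 4  [C = 2·N−B = 2·(21/2, 21/2)−(17, 16)]
4. C_y = 5  [C = 2·N−B = 2·(21/2, 21/2)−(17, 16)]
   so C = (4, 5)

B = (17, 16)
C = (4, 5)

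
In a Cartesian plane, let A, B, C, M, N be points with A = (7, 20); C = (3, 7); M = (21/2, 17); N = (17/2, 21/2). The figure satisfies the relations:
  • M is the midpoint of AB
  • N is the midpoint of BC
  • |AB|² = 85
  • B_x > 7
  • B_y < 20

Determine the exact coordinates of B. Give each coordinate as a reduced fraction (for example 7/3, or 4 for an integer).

B = (14, 14)

1. B_x = 14  [B = 2·M−A = 2·(21/2, 17)−(7, 20)]
2. B_y = 14  [B = 2·M−A = 2·(21/2, 17)−(7, 20)]
   so B = (14, 14)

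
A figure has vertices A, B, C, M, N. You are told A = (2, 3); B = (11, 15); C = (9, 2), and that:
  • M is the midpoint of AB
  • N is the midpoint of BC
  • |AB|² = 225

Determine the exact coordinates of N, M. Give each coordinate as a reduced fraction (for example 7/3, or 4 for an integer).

1. M_x = 13/2  [2·M = A+B = (2, 3)+(11, 15)]
2. M_y = 9  [2·M = A+B = (2, 3)+(11, 15)]
   so M = (13/2, 9)
3. N_x = 10  [2·N = B+C = (11, 15)+(9, 2)]
4. N_y = 17/2  [2·N = B+C = (11, 15)+(9, 2)]
   so N = (10, 17/2)

N = (10, 17/2)
M = (13/2, 9)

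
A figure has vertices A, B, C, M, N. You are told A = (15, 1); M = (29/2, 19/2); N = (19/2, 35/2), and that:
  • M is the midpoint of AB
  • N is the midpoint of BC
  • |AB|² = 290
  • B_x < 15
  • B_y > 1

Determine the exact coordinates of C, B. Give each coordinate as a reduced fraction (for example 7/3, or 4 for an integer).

1. B_x = 14  [B = 2·M−A = 2·(29/2, 19/2)−(15, 1)]
2. B_y = 18  [B = 2·M−A = 2·(29/2, 19/2)−(15, 1)]
   so B = (14, 18)
3. C_x = 5  [C = 2·N−B = 2·(19/2, 35/2)−(14, 18)]
4. C_y = 17  [C = 2·N−B = 2·(19/2, 35/2)−(14, 18)]
   so C = (5, 17)

C = (5, 17)
B = (14, 18)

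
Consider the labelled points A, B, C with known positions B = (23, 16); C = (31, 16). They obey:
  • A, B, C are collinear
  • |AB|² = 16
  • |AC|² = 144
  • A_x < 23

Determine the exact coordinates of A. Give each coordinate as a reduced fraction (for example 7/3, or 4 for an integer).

1. A_x = 19  [[A, B, C are collinear ⇒ 8y-128=0] ∩ [|A−(23, 16)|²=16]]
2. A_y = 16  [[A, B, C are collinear ⇒ 8y-128=0] ∩ [|A−(23, 16)|²=16]]
   so A = (19, 16)

A = (19, 16)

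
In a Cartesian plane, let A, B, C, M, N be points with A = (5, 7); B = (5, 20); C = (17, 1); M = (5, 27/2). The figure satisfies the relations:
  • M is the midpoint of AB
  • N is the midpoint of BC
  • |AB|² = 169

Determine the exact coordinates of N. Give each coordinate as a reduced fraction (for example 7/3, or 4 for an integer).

N = (11, 21/2)

1. N_x = 11  [2·N = B+C = (5, 20)+(17, 1)]
2. N_y = 21/2  [2·N = B+C = (5, 20)+(17, 1)]
   so N = (11, 21/2)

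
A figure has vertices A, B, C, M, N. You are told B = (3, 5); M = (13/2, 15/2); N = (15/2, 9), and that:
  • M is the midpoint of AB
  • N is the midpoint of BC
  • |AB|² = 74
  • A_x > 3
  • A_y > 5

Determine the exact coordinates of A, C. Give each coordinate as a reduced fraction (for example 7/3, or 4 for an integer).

1. A_x = 10  [A = 2·M−B = 2·(13/2, 15/2)−(3, 5)]
2. A_y = 10  [A = 2·M−B = 2·(13/2, 15/2)−(3, 5)]
   so A = (10, 10)
3. C_x = 12  [C = 2·N−B = 2·(15/2, 9)−(3, 5)]
4. C_y = 13  [C = 2·N−B = 2·(15/2, 9)−(3, 5)]
   so C = (12, 13)

A = (10, 10)
C = (12, 13)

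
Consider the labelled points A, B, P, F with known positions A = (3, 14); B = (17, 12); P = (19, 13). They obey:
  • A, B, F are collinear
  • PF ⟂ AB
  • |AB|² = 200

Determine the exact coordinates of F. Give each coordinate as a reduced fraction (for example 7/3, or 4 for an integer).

F = (941/50, 587/50)

1. F_x = 941/50  [[A, B, F are collinear ⇒ 2x+14y-202=0] ∩ [PF ⟂ AB ⇒ 14x-2y-240=0]]
2. F_y = 587/50  [[A, B, F are collinear ⇒ 2x+14y-202=0] ∩ [PF ⟂ AB ⇒ 14x-2y-240=0]]
   so F = (941/50, 587/50)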